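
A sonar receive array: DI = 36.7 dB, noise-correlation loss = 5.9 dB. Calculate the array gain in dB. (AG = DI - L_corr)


30.8 dB


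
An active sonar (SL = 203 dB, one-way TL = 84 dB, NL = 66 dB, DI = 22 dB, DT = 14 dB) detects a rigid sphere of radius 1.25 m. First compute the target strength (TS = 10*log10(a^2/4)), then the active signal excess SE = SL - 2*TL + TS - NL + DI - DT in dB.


Step 1: TS = 10*log10(1.25^2/4) = -4.08 dB
Step 2: SE = SL - 2*TL + TS - NL + DI - DT = 203 - 2*84 + (-4.08) - 66 + 22 - 14 = -27.08

-27.08 dB


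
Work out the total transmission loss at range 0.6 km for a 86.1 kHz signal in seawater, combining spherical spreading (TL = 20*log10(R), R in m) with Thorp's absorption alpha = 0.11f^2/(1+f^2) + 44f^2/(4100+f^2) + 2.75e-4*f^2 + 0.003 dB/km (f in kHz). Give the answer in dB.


Step 1 (Thorp): alpha = 0.11*7413.21/(1+7413.21) + 44*7413.21/(4100+7413.21) + 2.75e-4*7413.21 + 0.003 = 30.4827 dB/km
Step 2: TL_spread = 20*log10(600) = 55.56 dB
Step 3: TL_abs = alpha*R = 30.4827 * 0.6 = 18.29 dB
Step 4: TL_total = 55.56 + 18.29 = 73.85

73.85 dB


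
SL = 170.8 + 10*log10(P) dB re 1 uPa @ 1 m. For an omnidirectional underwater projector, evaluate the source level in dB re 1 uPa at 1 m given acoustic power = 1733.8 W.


SL = 170.8 + 10*log10(1733.8) = 170.8 + 32.39 = 203.19

203.19 dB


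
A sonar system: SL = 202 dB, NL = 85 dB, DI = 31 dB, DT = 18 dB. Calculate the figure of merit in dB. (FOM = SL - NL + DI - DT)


FOM = SL - NL + DI - DT = 202 - 85 + 31 - 18 = 130

130 dB


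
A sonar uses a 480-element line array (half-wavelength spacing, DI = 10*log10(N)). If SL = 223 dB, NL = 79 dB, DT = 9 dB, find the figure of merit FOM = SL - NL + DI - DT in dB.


Step 1: DI = 10*log10(480) = 26.81 dB
Step 2: FOM = SL - NL + DI - DT = 223 - 79 + 26.81 - 9 = 161.81

161.81 dB


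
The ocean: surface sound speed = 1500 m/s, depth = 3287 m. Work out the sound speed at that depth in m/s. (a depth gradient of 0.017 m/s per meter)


c = 1500 + 0.017 * 3287 = 1555.879

1555.879 m/s


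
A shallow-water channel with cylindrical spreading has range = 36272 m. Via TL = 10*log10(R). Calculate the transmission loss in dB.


45.6 dB


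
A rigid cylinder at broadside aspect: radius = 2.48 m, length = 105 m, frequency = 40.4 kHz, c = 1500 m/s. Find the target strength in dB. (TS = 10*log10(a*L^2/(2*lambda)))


lambda = 1500/40400 = 0.03713 m
TS = 10*log10(2.48*105^2/(2*0.03713)) = 55.66

55.66 dB


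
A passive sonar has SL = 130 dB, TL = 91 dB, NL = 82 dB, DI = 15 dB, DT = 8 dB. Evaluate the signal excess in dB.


-36 dB


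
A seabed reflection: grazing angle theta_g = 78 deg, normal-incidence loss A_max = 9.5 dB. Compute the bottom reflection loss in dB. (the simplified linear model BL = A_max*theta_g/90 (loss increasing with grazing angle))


BL = A_max * theta_g / 90 = 9.5 * 78 / 90 = 8.23

8.23 dB


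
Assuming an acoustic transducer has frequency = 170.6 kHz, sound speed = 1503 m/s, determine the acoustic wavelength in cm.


0.88 cm


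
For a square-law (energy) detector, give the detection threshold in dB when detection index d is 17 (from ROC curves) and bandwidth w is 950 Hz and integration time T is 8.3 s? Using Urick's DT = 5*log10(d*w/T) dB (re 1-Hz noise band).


DT = 5*log10(d*w/T) = 5*log10(17 * 950 / 8.3) = 5*log10(1945.78) = 16.45

16.45 dB


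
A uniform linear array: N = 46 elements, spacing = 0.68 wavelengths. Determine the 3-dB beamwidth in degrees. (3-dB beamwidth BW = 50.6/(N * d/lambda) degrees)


BW = 50.6 / (46 * 0.68) = 50.6 / 31.28 = 1.62

1.62 deg


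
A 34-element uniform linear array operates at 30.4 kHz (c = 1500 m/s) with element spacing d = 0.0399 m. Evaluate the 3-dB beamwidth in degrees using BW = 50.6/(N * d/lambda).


1.84 deg


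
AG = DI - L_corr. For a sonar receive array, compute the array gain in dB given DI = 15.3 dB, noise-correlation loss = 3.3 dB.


AG = DI - L_corr = 15.3 - 3.3 = 12.0

12.0 dB


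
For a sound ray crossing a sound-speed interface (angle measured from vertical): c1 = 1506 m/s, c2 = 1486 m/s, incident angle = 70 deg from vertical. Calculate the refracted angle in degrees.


68.0 deg


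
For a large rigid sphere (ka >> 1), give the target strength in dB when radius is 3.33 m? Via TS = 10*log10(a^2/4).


4.43 dB


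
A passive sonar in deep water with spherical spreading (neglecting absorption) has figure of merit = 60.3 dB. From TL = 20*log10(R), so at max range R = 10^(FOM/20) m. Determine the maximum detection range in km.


1.04 km


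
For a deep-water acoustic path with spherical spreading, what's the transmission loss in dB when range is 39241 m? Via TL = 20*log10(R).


TL = 20*log10(39241) = 91.87

91.87 dB


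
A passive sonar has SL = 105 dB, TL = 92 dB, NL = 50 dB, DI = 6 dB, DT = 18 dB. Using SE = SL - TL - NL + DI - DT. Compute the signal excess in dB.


SE = SL - TL - NL + DI - DT = 105 - 92 - 50 + 6 - 18 = -49

-49 dB


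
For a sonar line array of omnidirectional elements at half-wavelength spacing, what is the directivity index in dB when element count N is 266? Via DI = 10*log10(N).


24.25 dB


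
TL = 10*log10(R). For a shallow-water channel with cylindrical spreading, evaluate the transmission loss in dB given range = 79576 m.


49.01 dB


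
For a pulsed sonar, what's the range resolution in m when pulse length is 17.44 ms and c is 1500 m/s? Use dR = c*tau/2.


dR = c*tau/2 = 1500 * 17.44e-3 / 2 = 13.08

13.08 m


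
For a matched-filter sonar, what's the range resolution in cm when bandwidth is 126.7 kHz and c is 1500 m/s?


dR = c/(2*BW) = 1500 / (2 * 126.7e3) = 0.0059 m = 0.59 cm

0.59 cm


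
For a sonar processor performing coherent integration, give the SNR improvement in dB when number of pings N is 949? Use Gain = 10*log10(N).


29.77 dB


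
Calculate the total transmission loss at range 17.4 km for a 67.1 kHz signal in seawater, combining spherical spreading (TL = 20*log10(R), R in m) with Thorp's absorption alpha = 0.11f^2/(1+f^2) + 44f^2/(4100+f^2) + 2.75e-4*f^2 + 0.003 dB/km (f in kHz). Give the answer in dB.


Step 1 (Thorp): alpha = 0.11*4502.41/(1+4502.41) + 44*4502.41/(4100+4502.41) + 2.75e-4*4502.41 + 0.003 = 24.3803 dB/km
Step 2: TL_spread = 20*log10(17400) = 84.81 dB
Step 3: TL_abs = alpha*R = 24.3803 * 17.4 = 424.22 dB
Step 4: TL_total = 84.81 + 424.22 = 509.03

509.03 dB


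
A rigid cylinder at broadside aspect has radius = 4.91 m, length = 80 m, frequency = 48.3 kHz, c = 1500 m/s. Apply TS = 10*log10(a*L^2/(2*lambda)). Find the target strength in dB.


lambda = 1500/48300 = 0.03106 m
TS = 10*log10(4.91*80^2/(2*0.03106)) = 57.04

57.04 dB


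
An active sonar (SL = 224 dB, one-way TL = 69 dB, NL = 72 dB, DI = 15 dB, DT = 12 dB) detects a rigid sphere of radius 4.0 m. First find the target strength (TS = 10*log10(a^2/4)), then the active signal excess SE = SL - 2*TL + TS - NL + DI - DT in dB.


Step 1: TS = 10*log10(4.0^2/4) = 6.02 dB
Step 2: SE = SL - 2*TL + TS - NL + DI - DT = 224 - 2*69 + (6.02) - 72 + 15 - 12 = 23.02

23.02 dB


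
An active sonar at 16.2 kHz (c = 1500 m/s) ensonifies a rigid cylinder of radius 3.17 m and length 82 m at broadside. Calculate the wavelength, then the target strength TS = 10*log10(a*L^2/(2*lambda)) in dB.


Step 1: lambda = c/f = 1500/16200 = 0.09259 m
Step 2: TS = 10*log10(a*L^2/(2*lambda)) = 10*log10(3.17*82^2/(2*0.09259)) = 50.61

50.61 dB


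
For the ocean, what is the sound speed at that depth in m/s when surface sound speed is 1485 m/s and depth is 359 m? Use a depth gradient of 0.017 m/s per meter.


c = 1485 + 0.017 * 359 = 1491.103

1491.103 m/s


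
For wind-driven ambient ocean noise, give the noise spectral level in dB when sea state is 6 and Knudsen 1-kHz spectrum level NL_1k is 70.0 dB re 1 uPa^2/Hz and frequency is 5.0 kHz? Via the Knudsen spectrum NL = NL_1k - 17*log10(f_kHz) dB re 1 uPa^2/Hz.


58.12 dB


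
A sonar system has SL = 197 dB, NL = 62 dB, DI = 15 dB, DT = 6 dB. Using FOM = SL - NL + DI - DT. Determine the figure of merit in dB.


144 dB


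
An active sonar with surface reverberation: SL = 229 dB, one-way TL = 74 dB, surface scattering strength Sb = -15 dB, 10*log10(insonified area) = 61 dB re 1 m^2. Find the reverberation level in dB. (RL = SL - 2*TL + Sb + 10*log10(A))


RL = SL - 2*TL + Sb + 10*log10(A) = 229 - 2*74 + (-15) + 61 = 127

127 dB


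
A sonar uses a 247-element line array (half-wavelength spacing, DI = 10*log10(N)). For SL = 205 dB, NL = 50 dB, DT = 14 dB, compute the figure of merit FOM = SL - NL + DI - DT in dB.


164.93 dB


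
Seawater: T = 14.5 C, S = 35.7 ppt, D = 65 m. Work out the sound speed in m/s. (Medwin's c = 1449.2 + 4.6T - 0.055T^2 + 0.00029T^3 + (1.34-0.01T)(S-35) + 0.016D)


c = 1449.2 + 4.6*14.5 - 0.055*14.5^2 + 0.00029*14.5^3 + (1.34 - 0.01*14.5)*(35.7 - 35) + 0.016*65 = 1507.1

1507.1 m/s


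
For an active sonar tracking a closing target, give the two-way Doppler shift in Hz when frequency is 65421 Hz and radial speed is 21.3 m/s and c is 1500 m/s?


fd = 2*f*v/c = 2 * 65421 * 21.3 / 1500 = 1857.96

1857.96 Hz


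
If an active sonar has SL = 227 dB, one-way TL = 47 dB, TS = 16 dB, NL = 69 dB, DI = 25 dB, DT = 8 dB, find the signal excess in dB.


SE = SL - 2*TL + TS - NL + DI - DT = 227 - 2*47 + (16) - 69 + 25 - 8 = 97

97 dB


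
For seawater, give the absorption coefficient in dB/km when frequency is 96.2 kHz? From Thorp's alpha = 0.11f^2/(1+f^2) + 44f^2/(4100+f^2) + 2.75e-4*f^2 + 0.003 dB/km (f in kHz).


33.149 dB/km


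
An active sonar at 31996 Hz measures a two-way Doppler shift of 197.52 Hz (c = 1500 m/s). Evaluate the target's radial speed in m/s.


From fd = 2*f*v/c, v = c*fd/(2*f) = 1500 * 197.52 / (2*31996) = 4.63

4.63 m/s


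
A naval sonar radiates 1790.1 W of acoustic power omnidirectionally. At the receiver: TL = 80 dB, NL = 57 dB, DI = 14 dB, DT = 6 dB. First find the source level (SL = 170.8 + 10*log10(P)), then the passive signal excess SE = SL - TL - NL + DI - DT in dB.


Step 1: SL = 170.8 + 10*log10(1790.1) = 203.33 dB
Step 2: SE = SL - TL - NL + DI - DT = 203.33 - 80 - 57 + 14 - 6 = 74.33

74.33 dB


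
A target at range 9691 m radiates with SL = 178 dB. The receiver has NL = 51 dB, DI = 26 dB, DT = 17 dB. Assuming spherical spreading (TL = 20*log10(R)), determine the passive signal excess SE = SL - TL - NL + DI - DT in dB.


Step 1: TL = 20*log10(9691) = 79.73 dB
Step 2: SE = 178 - 79.73 - 51 + 26 - 17 = 56.27

56.27 dB


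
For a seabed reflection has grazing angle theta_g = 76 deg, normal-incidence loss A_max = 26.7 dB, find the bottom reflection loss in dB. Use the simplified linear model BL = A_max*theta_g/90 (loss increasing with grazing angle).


22.55 dB


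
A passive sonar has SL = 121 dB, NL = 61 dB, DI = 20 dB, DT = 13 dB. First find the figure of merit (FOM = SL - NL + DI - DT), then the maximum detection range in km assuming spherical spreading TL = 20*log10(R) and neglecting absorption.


Step 1: FOM = SL - NL + DI - DT = 121 - 61 + 20 - 13 = 67 dB
Step 2: at max range FOM = TL = 20*log10(R), so R = 10^(67/20) = 2238.72 m = 2.24 km

2.24 km


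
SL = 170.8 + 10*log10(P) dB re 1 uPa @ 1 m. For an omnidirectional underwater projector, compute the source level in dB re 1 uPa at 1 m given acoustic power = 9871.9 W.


210.74 dB


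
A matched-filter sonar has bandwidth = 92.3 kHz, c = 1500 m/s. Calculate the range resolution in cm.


0.81 cm


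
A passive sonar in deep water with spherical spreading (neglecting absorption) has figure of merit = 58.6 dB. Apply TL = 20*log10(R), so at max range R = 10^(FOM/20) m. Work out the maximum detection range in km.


0.85 km


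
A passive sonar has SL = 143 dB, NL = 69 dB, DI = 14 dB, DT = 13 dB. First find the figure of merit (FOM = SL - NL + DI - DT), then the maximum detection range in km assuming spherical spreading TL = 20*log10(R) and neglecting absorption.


Step 1: FOM = SL - NL + DI - DT = 143 - 69 + 14 - 13 = 75 dB
Step 2: at max range FOM = TL = 20*log10(R), so R = 10^(75/20) = 5623.41 m = 5.62 km

5.62 km


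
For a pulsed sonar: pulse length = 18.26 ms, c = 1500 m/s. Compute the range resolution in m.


dR = c*tau/2 = 1500 * 18.26e-3 / 2 = 13.695

13.695 m


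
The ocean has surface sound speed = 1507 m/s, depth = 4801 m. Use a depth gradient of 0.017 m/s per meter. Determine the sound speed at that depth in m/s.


c = 1507 + 0.017 * 4801 = 1588.617

1588.617 m/s


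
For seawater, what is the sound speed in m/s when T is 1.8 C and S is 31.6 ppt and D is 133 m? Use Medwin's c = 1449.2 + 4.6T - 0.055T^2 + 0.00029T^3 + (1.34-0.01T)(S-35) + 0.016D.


c = 1449.2 + 4.6*1.8 - 0.055*1.8^2 + 0.00029*1.8^3 + (1.34 - 0.01*1.8)*(31.6 - 35) + 0.016*133 = 1454.94

1454.94 m/s


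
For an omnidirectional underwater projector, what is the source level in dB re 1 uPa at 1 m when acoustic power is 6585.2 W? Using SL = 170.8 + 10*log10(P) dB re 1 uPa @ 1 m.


208.99 dB


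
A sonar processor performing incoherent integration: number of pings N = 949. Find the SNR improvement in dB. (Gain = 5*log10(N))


Gain = 5*log10(949) = 14.89

14.89 dB


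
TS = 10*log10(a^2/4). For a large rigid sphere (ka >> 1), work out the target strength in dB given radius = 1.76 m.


TS = 10*log10(1.76^2 / 4) = 10*log10(0.7744) = -1.11

-1.11 dB


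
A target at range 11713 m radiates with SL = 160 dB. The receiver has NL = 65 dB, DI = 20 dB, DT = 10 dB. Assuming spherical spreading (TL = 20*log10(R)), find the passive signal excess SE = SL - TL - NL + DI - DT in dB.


Step 1: TL = 20*log10(11713) = 81.37 dB
Step 2: SE = 160 - 81.37 - 65 + 20 - 10 = 23.63

23.63 dB


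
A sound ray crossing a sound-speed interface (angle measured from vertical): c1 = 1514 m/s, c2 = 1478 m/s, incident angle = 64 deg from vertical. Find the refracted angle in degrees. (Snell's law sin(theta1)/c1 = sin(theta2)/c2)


sin(theta2) = (c2/c1)*sin(theta1) = (1478/1514)*sin(64 deg) = 0.87742
theta2 = arcsin(0.87742) = 61.33

61.33 deg


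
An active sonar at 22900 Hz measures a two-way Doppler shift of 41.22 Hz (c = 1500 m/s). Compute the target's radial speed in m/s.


From fd = 2*f*v/c, v = c*fd/(2*f) = 1500 * 41.22 / (2*22900) = 1.35

1.35 m/s


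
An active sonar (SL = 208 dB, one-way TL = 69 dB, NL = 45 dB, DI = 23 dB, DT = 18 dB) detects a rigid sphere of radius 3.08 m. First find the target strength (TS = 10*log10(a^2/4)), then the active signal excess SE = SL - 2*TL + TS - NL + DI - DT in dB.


Step 1: TS = 10*log10(3.08^2/4) = 3.75 dB
Step 2: SE = SL - 2*TL + TS - NL + DI - DT = 208 - 2*69 + (3.75) - 45 + 23 - 18 = 33.75

33.75 dB


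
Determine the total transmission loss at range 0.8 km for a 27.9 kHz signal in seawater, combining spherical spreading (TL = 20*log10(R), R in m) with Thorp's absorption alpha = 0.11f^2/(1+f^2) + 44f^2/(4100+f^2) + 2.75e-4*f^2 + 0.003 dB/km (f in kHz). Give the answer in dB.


Step 1 (Thorp): alpha = 0.11*778.41/(1+778.41) + 44*778.41/(4100+778.41) + 2.75e-4*778.41 + 0.003 = 7.3477 dB/km
Step 2: TL_spread = 20*log10(800) = 58.06 dB
Step 3: TL_abs = alpha*R = 7.3477 * 0.8 = 5.88 dB
Step 4: TL_total = 58.06 + 5.88 = 63.94

63.94 dB


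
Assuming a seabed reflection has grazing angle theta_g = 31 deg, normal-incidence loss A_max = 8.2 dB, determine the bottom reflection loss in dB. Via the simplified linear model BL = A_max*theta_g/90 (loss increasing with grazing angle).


BL = A_max * theta_g / 90 = 8.2 * 31 / 90 = 2.82

2.82 dB


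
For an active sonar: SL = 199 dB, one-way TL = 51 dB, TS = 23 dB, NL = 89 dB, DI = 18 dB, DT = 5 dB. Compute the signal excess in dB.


SE = SL - 2*TL + TS - NL + DI - DT = 199 - 2*51 + (23) - 89 + 18 - 5 = 44

44 dB


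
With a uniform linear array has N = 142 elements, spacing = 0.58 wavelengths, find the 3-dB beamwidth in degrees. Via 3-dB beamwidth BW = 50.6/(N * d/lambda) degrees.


0.61 deg


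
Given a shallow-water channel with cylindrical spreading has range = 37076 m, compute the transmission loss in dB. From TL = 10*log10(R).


TL = 10*log10(37076) = 45.69

45.69 dB


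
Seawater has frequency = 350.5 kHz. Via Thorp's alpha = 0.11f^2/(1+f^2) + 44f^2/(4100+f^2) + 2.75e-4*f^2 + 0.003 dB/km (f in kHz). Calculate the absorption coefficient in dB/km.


76.476 dB/km


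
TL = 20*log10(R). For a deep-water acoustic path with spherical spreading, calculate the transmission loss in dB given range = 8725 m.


TL = 20*log10(8725) = 78.82

78.82 dB


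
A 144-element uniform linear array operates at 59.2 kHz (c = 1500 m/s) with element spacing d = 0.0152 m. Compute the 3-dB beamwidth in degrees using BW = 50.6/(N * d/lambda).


0.59 deg


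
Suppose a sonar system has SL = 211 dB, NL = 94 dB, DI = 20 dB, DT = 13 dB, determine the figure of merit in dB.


124 dB


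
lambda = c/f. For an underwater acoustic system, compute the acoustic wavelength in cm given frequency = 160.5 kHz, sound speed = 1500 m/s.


0.93 cm


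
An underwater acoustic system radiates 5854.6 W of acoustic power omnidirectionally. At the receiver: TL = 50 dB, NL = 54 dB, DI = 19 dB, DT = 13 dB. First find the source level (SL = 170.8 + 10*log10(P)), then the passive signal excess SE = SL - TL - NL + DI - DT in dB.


Step 1: SL = 170.8 + 10*log10(5854.6) = 208.47 dB
Step 2: SE = SL - TL - NL + DI - DT = 208.47 - 50 - 54 + 19 - 13 = 110.47

110.47 dB


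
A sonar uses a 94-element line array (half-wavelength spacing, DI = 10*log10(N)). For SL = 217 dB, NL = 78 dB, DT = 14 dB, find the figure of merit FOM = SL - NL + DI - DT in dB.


Step 1: DI = 10*log10(94) = 19.73 dB
Step 2: FOM = SL - NL + DI - DT = 217 - 78 + 19.73 - 14 = 144.73

144.73 dB


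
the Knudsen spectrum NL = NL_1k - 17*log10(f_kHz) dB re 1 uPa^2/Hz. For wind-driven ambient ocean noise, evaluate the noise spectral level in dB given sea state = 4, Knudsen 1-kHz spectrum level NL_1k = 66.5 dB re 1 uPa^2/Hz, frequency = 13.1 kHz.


NL = NL_1k - 17*log10(f_kHz) = 66.5 - 17*log10(13.1) = 66.5 - (18.99) = 47.51

47.51 dB


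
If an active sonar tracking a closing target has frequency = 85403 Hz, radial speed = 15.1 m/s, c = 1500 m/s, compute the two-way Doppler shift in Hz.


fd = 2*f*v/c = 2 * 85403 * 15.1 / 1500 = 1719.45

1719.45 Hz


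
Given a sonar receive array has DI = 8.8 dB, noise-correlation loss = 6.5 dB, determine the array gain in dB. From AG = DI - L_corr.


AG = DI - L_corr = 8.8 - 6.5 = 2.3

2.3 dB


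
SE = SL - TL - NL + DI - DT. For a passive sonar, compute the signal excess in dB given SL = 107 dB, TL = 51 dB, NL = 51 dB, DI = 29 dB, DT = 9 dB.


25 dB


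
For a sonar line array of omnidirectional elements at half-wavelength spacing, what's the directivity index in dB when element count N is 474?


DI = 10*log10(474) = 26.76

26.76 dB


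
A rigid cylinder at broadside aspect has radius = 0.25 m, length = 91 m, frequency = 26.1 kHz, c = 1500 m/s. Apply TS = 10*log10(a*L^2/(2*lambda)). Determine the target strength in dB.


42.56 dB


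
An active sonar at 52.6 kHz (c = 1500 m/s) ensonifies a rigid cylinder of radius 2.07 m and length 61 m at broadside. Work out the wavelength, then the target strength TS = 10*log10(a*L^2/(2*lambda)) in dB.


Step 1: lambda = c/f = 1500/52600 = 0.02852 m
Step 2: TS = 10*log10(a*L^2/(2*lambda)) = 10*log10(2.07*61^2/(2*0.02852)) = 51.3

51.3 dB


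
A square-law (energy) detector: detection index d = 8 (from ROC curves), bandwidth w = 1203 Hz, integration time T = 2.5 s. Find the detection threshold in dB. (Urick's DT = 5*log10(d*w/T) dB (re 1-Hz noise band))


17.93 dB


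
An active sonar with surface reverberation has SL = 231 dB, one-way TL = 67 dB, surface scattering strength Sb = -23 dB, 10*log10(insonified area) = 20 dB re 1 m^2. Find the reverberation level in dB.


RL = SL - 2*TL + Sb + 10*log10(A) = 231 - 2*67 + (-23) + 20 = 94

94 dB


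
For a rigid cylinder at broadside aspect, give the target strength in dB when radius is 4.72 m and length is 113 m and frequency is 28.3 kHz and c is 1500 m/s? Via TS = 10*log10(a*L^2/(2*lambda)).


lambda = 1500/28300 = 0.053 m
TS = 10*log10(4.72*113^2/(2*0.053)) = 57.55

57.55 dB


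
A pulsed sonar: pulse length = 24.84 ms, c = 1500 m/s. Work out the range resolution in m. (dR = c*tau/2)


dR = c*tau/2 = 1500 * 24.84e-3 / 2 = 18.63

18.63 m


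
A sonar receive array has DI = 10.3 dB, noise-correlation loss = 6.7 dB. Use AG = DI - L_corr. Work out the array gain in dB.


AG = DI - L_corr = 10.3 - 6.7 = 3.6

3.6 dB


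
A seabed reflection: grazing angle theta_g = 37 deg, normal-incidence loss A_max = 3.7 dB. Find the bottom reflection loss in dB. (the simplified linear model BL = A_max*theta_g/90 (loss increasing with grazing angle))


BL = A_max * theta_g / 90 = 3.7 * 37 / 90 = 1.52

1.52 dB


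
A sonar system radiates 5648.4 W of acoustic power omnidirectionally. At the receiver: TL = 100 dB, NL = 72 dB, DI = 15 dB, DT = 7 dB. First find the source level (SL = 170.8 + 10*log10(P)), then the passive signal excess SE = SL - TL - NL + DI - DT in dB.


Step 1: SL = 170.8 + 10*log10(5648.4) = 208.32 dB
Step 2: SE = SL - TL - NL + DI - DT = 208.32 - 100 - 72 + 15 - 7 = 44.32

44.32 dB


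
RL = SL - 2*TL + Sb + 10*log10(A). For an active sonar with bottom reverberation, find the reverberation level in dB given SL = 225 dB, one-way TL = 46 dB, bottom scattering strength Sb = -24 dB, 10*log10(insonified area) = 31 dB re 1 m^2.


140 dB


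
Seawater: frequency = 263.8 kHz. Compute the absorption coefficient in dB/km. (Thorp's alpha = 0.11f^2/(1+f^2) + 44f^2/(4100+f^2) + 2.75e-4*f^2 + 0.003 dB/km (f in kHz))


60.802 dB/km


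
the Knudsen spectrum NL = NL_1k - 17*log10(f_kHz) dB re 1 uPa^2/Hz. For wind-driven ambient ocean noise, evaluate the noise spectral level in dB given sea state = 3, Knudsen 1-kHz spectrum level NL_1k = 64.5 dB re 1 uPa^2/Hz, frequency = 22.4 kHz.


NL = NL_1k - 17*log10(f_kHz) = 64.5 - 17*log10(22.4) = 64.5 - (22.95) = 41.55

41.55 dB


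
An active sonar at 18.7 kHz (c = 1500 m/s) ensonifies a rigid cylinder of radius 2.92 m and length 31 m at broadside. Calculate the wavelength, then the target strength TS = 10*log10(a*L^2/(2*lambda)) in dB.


Step 1: lambda = c/f = 1500/18700 = 0.08021 m
Step 2: TS = 10*log10(a*L^2/(2*lambda)) = 10*log10(2.92*31^2/(2*0.08021)) = 42.43

42.43 dB


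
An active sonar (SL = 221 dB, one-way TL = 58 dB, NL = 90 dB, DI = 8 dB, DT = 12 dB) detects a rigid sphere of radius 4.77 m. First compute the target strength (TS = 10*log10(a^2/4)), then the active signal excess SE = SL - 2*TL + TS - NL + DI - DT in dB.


Step 1: TS = 10*log10(4.77^2/4) = 7.55 dB
Step 2: SE = SL - 2*TL + TS - NL + DI - DT = 221 - 2*58 + (7.55) - 90 + 8 - 12 = 18.55

18.55 dB


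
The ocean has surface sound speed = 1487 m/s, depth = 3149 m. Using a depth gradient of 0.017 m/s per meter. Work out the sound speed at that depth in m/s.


c = 1487 + 0.017 * 3149 = 1540.533

1540.533 m/s


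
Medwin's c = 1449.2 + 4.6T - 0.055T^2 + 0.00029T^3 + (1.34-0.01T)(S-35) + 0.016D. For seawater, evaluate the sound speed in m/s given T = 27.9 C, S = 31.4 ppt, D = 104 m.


c = 1449.2 + 4.6*27.9 - 0.055*27.9^2 + 0.00029*27.9^3 + (1.34 - 0.01*27.9)*(31.4 - 35) + 0.016*104 = 1538.87

1538.87 m/s


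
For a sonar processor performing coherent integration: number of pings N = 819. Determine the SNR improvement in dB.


Gain = 10*log10(819) = 29.13

29.13 dB


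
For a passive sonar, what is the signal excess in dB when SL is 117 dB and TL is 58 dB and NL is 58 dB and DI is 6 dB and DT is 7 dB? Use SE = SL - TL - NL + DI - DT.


0 dB


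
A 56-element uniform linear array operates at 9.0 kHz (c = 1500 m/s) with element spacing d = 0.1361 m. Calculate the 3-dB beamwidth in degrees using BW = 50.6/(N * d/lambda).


Step 1: lambda = 1500/9000 = 0.16667 m
Step 2: d/lambda = 0.1361/0.16667 = 0.8166
Step 3: BW = 50.6/(N * d/lambda) = 50.6/(56 * 0.8166) = 1.11

1.11 deg


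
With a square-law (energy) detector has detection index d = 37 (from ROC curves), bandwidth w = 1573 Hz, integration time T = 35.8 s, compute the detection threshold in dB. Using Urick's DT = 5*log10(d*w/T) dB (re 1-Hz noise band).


DT = 5*log10(d*w/T) = 5*log10(37 * 1573 / 35.8) = 5*log10(1625.73) = 16.06

16.06 dB


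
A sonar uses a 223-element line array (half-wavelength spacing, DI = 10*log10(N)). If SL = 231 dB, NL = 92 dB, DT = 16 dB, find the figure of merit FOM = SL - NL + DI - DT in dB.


Step 1: DI = 10*log10(223) = 23.48 dB
Step 2: FOM = SL - NL + DI - DT = 231 - 92 + 23.48 - 16 = 146.48

146.48 dB


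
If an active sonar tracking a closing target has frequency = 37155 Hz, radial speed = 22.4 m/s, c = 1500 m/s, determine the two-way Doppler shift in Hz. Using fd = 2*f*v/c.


fd = 2*f*v/c = 2 * 37155 * 22.4 / 1500 = 1109.7

1109.7 Hz


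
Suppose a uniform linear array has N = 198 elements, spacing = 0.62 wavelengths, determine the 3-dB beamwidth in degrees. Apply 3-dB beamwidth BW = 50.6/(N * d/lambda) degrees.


BW = 50.6 / (198 * 0.62) = 50.6 / 122.76 = 0.41

0.41 deg


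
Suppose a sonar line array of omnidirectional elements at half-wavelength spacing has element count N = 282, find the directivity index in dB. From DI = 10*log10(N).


24.5 dB


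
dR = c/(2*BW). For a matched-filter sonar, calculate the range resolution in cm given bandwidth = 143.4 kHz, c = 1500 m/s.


dR = c/(2*BW) = 1500 / (2 * 143.4e3) = 0.0052 m = 0.52 cm

0.52 cm


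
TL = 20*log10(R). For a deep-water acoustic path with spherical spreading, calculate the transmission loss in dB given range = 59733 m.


95.52 dB


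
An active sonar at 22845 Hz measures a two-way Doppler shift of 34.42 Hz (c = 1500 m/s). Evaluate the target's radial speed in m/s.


From fd = 2*f*v/c, v = c*fd/(2*f) = 1500 * 34.42 / (2*22845) = 1.13

1.13 m/s


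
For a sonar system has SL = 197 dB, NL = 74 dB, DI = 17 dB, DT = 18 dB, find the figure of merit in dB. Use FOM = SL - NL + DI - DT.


FOM = SL - NL + DI - DT = 197 - 74 + 17 - 18 = 122

122 dB


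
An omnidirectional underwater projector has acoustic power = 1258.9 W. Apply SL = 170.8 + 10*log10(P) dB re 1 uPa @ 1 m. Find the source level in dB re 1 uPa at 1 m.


SL = 170.8 + 10*log10(1258.9) = 170.8 + 31.0 = 201.8

201.8 dB


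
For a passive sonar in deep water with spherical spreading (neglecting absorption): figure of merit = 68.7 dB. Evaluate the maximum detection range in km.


2.72 km


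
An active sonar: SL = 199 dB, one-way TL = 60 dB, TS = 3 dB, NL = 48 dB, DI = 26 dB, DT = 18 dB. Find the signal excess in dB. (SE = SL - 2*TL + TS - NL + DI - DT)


42 dB


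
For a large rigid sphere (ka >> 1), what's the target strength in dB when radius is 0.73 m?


-8.75 dB


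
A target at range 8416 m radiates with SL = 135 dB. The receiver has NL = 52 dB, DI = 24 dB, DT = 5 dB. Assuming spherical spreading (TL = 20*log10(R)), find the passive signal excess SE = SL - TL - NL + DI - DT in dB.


Step 1: TL = 20*log10(8416) = 78.5 dB
Step 2: SE = 135 - 78.5 - 52 + 24 - 5 = 23.5

23.5 dB


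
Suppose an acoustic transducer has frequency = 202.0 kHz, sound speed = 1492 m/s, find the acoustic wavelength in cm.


lambda = c/f = 1492 / 202000 = 0.0074 m = 0.74 cm

0.74 cm


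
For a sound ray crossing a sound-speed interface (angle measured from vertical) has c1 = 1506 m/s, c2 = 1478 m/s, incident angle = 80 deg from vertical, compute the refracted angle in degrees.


sin(theta2) = (c2/c1)*sin(theta1) = (1478/1506)*sin(80 deg) = 0.9665
theta2 = arcsin(0.9665) = 75.13

75.13 deg


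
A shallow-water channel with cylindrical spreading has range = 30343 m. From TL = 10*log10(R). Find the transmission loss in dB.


TL = 10*log10(30343) = 44.82

44.82 dB


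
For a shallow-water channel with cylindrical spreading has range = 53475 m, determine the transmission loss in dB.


TL = 10*log10(53475) = 47.28

47.28 dB


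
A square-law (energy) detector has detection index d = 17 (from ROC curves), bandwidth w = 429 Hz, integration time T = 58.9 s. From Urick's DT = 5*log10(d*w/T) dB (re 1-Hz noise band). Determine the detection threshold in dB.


DT = 5*log10(d*w/T) = 5*log10(17 * 429 / 58.9) = 5*log10(123.82) = 10.46

10.46 dB


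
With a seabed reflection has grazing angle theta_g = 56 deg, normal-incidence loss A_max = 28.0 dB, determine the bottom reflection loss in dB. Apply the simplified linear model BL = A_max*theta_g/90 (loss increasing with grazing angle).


BL = A_max * theta_g / 90 = 28.0 * 56 / 90 = 17.42

17.42 dB


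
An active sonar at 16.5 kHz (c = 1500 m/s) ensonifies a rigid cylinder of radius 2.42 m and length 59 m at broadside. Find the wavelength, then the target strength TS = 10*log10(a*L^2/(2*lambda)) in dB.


Step 1: lambda = c/f = 1500/16500 = 0.09091 m
Step 2: TS = 10*log10(a*L^2/(2*lambda)) = 10*log10(2.42*59^2/(2*0.09091)) = 46.66

46.66 dB


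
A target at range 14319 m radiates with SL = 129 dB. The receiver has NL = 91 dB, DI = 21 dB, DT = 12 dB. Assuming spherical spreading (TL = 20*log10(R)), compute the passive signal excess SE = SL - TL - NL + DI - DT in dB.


Step 1: TL = 20*log10(14319) = 83.12 dB
Step 2: SE = 129 - 83.12 - 91 + 21 - 12 = -36.12

-36.12 dB


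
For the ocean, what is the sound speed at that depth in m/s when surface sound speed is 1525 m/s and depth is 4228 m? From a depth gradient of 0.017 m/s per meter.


c = 1525 + 0.017 * 4228 = 1596.876

1596.876 m/s


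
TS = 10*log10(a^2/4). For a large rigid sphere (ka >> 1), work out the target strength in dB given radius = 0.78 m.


-8.18 dB


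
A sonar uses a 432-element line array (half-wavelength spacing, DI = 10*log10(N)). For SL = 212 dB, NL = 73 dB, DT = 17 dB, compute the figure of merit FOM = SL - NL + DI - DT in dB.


Step 1: DI = 10*log10(432) = 26.35 dB
Step 2: FOM = SL - NL + DI - DT = 212 - 73 + 26.35 - 17 = 148.35

148.35 dB


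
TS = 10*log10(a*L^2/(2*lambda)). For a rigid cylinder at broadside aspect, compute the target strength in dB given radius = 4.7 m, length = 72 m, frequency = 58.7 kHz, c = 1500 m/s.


56.78 dB


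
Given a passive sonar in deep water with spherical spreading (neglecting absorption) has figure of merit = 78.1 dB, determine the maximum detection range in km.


At max range FOM = TL, so 20*log10(R) = 78.1
R = 10^(78.1/20) = 8035.26 m = 8.04 km

8.04 km


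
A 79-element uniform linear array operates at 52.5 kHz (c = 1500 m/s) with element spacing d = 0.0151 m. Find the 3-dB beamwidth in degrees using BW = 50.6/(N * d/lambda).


1.21 deg


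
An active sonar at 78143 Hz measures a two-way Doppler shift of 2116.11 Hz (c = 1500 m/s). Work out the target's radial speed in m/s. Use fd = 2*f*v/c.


From fd = 2*f*v/c, v = c*fd/(2*f) = 1500 * 2116.11 / (2*78143) = 20.31

20.31 m/s


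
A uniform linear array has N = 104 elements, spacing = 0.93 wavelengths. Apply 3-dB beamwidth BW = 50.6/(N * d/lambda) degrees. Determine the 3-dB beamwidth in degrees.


BW = 50.6 / (104 * 0.93) = 50.6 / 96.72 = 0.52

0.52 deg


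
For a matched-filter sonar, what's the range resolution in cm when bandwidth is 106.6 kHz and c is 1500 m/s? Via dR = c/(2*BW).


dR = c/(2*BW) = 1500 / (2 * 106.6e3) = 0.007 m = 0.7 cm

0.7 cm


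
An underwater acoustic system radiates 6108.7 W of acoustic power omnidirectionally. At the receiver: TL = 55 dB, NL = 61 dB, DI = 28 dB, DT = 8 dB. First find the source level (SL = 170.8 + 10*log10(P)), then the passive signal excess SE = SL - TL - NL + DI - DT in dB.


Step 1: SL = 170.8 + 10*log10(6108.7) = 208.66 dB
Step 2: SE = SL - TL - NL + DI - DT = 208.66 - 55 - 61 + 28 - 8 = 112.66

112.66 dB


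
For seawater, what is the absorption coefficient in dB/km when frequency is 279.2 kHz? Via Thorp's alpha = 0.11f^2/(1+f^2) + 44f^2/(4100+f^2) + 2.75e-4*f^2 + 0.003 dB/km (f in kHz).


f^2 = 77952.64
alpha = 0.11*77952.64/(1+77952.64) + 44*77952.64/(4100+77952.64) + 2.75e-4*77952.64 + 0.003 = 63.351

63.351 dB/km


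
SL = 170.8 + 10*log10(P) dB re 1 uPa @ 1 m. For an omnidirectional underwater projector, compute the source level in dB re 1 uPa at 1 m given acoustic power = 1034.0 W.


SL = 170.8 + 10*log10(1034.0) = 170.8 + 30.15 = 200.95

200.95 dB


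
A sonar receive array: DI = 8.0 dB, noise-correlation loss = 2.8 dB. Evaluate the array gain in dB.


AG = DI - L_corr = 8.0 - 2.8 = 5.2

5.2 dB


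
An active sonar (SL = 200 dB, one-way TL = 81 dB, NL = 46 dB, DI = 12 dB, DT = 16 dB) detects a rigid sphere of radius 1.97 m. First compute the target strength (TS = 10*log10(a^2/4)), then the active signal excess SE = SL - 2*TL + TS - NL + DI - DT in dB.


Step 1: TS = 10*log10(1.97^2/4) = -0.13 dB
Step 2: SE = SL - 2*TL + TS - NL + DI - DT = 200 - 2*81 + (-0.13) - 46 + 12 - 16 = -12.13

-12.13 dB


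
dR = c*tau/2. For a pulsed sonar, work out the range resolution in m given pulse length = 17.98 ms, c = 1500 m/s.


dR = c*tau/2 = 1500 * 17.98e-3 / 2 = 13.485

13.485 m


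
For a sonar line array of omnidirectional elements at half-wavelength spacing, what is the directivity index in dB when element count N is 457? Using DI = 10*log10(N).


26.6 dB


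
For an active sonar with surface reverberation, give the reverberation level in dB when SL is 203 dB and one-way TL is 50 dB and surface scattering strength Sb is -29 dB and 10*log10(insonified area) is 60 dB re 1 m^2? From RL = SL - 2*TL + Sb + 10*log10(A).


RL = SL - 2*TL + Sb + 10*log10(A) = 203 - 2*50 + (-29) + 60 = 134

134 dB


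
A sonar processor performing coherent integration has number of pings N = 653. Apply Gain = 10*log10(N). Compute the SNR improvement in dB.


28.15 dB


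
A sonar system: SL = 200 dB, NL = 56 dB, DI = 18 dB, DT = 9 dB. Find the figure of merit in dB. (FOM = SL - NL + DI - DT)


FOM = SL - NL + DI - DT = 200 - 56 + 18 - 9 = 153

153 dB


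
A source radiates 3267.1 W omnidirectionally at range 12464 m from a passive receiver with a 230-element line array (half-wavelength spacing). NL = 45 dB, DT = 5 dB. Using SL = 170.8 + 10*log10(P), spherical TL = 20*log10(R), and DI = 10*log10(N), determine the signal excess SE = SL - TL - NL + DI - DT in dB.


97.65 dB


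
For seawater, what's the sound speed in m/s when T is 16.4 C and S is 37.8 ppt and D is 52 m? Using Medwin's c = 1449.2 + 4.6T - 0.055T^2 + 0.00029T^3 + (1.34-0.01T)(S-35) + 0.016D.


c = 1449.2 + 4.6*16.4 - 0.055*16.4^2 + 0.00029*16.4^3 + (1.34 - 0.01*16.4)*(37.8 - 35) + 0.016*52 = 1515.25

1515.25 m/s


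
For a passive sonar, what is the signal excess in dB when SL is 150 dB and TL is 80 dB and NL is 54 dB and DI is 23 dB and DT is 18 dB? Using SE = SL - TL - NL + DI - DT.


SE = SL - TL - NL + DI - DT = 150 - 80 - 54 + 23 - 18 = 21

21 dB


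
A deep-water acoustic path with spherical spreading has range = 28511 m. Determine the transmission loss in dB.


89.1 dB


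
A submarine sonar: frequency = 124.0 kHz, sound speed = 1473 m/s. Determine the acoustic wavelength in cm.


lambda = c/f = 1473 / 124000 = 0.0119 m = 1.19 cm

1.19 cm


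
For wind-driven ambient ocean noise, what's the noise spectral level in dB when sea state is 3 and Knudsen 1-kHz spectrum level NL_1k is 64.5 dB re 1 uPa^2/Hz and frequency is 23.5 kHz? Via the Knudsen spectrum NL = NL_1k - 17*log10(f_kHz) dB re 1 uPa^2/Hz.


NL = NL_1k - 17*log10(f_kHz) = 64.5 - 17*log10(23.5) = 64.5 - (23.31) = 41.19

41.19 dB


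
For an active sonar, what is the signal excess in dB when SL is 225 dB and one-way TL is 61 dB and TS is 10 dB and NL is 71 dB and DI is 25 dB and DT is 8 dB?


59 dB


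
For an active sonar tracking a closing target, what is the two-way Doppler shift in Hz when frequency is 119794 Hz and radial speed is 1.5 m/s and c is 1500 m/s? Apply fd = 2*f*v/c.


fd = 2*f*v/c = 2 * 119794 * 1.5 / 1500 = 239.59

239.59 Hz


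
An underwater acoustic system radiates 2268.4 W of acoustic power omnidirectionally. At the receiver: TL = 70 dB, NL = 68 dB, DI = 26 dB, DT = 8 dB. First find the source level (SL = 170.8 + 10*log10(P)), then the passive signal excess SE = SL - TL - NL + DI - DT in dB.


Step 1: SL = 170.8 + 10*log10(2268.4) = 204.36 dB
Step 2: SE = SL - TL - NL + DI - DT = 204.36 - 70 - 68 + 26 - 8 = 84.36

84.36 dB


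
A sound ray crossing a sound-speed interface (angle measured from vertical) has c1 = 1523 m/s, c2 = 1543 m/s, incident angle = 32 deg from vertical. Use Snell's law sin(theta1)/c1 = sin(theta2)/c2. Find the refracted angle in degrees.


32.47 deg


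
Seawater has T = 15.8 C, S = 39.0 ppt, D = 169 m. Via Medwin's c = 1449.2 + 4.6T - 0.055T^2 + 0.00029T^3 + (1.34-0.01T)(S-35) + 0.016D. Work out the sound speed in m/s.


c = 1449.2 + 4.6*15.8 - 0.055*15.8^2 + 0.00029*15.8^3 + (1.34 - 0.01*15.8)*(39.0 - 35) + 0.016*169 = 1516.73

1516.73 m/s


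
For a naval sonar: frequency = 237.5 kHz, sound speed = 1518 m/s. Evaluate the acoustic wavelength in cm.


0.64 cm


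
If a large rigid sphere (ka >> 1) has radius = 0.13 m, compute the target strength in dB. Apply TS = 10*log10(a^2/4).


TS = 10*log10(0.13^2 / 4) = 10*log10(0.004225) = -23.74

-23.74 dB


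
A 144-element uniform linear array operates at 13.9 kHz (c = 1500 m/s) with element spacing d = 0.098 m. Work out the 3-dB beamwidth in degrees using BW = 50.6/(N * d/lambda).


0.39 deg


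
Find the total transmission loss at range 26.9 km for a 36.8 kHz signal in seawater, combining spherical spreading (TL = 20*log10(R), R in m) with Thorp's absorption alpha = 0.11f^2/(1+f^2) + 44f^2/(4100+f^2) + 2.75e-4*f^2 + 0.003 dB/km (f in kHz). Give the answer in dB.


395.53 dB


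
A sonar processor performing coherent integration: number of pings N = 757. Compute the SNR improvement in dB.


Gain = 10*log10(757) = 28.79

28.79 dB


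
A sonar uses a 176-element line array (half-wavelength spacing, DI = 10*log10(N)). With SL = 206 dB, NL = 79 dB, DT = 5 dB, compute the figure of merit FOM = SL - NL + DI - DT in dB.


144.46 dB


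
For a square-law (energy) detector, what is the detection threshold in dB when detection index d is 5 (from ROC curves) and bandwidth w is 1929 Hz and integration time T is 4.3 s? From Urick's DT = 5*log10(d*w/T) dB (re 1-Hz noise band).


16.75 dB


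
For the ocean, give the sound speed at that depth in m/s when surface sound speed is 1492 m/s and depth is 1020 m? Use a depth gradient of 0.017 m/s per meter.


c = 1492 + 0.017 * 1020 = 1509.34

1509.34 m/s


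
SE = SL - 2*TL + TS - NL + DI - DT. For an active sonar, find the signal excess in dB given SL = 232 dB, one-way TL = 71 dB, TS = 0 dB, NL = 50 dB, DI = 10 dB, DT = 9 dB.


SE = SL - 2*TL + TS - NL + DI - DT = 232 - 2*71 + (0) - 50 + 10 - 9 = 41

41 dB


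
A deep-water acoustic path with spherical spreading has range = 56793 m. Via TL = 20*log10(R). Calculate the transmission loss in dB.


95.09 dB


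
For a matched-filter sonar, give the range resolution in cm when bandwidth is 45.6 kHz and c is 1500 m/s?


dR = c/(2*BW) = 1500 / (2 * 45.6e3) = 0.0164 m = 1.64 cm

1.64 cm


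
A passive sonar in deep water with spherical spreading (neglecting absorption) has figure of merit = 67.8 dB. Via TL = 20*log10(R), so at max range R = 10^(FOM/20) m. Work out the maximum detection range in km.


2.45 km


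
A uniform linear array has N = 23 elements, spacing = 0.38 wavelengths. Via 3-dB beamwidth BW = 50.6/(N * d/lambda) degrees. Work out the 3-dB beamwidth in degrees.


BW = 50.6 / (23 * 0.38) = 50.6 / 8.74 = 5.79

5.79 deg
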